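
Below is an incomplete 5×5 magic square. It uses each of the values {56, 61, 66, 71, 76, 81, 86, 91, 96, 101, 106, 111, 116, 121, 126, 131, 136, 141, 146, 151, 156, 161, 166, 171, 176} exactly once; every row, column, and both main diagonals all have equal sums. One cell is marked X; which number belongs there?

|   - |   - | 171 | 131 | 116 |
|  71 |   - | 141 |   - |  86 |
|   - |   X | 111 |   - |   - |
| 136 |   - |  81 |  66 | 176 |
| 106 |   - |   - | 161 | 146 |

151

The 25 entries sum to 2900, so each line sums to 2900/5 = 580.
Row 4 needs 580; the known cells sum to 459, so (4,2) = 121.
Column 3: 171 + 141 + 111 + 81 + ? = 580, so (5,3) = 76.
Column 5: 116 + 86 + 176 + 146 + ? = 580, so (3,5) = 56.
Anti-diagonal needs 580; the known cells sum to 454, so (2,4) = 126.
From row 2, 580 − (71 + 141 + 126 + 86) gives (2,2) = 156.
Using row 5: 106 + 76 + 161 + 146 + ? → (5,2) = 580 − 489 = 91.
Column 4 needs 580; the known cells sum to 484, so (3,4) = 96.
The remaining cell in main diagonal is (1,1) = 580 − 479 = 101.
The remaining cell in row 1 is (1,2) = 580 − 519 = 61.
Column 1 must total 580; the given cells sum to 414, so (3,1) = 166.
Using column 2: 61 + 156 + 121 + 91 + ? → (3,2) = 580 − 429 = 151.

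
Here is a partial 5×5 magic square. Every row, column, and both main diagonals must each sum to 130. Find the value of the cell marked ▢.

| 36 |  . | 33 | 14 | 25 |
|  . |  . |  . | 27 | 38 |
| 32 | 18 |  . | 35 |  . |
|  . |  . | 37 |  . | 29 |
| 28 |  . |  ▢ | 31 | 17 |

20

Row 1 must total 130; the given cells sum to 108, so (1,2) = 22.
The remaining cell in column 4 is (4,4) = 130 − 107 = 23.
Column 5: 25 + 38 + 29 + 17 + ? = 130, so (3,5) = 21.
Using row 3: 32 + 18 + 35 + 21 + ? → (3,3) = 130 − 106 = 24.
From main diagonal, 130 − (36 + 24 + 23 + 17) gives (2,2) = 30.
Using anti-diagonal: 25 + 27 + 24 + 28 + ? → (4,2) = 130 − 104 = 26.
Using row 4: 26 + 37 + 23 + 29 + ? → (4,1) = 130 − 115 = 15.
The remaining cell in column 1 is (2,1) = 130 − 111 = 19.
From column 2, 130 − (22 + 30 + 18 + 26) gives (5,2) = 34.
Row 2: 19 + 30 + 27 + 38 + ? = 130, so (2,3) = 16.
Row 5 must total 130; the given cells sum to 110, so (5,3) = 20.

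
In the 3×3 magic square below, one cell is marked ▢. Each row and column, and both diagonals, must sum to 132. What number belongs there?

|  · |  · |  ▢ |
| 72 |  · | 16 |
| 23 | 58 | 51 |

65

Row 2 must total 132; the given cells sum to 88, so (2,2) = 44.
The remaining cell in column 1 is (1,1) = 132 − 95 = 37.
The remaining cell in column 2 is (1,2) = 132 − 102 = 30.
The remaining cell in column 3 is (1,3) = 132 − 67 = 65.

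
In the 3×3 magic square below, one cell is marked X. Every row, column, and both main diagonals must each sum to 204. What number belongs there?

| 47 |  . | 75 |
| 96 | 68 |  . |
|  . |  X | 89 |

Using row 1: 47 + 75 + ? → (1,2) = 204 − 122 = 82.
Using row 2: 96 + 68 + ? → (2,3) = 204 − 164 = 40.
Column 1: 47 + 96 + ? = 204, so (3,1) = 61.
The remaining cell in column 2 is (3,2) = 204 − 150 = 54.

54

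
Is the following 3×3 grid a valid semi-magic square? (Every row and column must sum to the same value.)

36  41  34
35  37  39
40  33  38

Row 1: 36 + 41 + 34 = 111.
Row 2: 35 + 37 + 39 = 111.
Row 3: 40 + 33 + 38 = 111.
Column 1: 36 + 35 + 40 = 111.
Column 2: 41 + 37 + 33 = 111.
Column 3: 34 + 39 + 38 = 111.
All lines sum to 111.

Yes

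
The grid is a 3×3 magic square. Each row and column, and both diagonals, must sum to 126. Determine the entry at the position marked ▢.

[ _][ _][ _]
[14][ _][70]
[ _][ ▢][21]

56

Using row 2: 14 + 70 + ? → (2,2) = 126 − 84 = 42.
From column 3, 126 − (70 + 21) gives (1,3) = 35.
From main diagonal, 126 − (42 + 21) gives (1,1) = 63.
Anti-diagonal: 35 + 42 + ? = 126, so (3,1) = 49.
From row 1, 126 − (63 + 35) gives (1,2) = 28.
Using row 3: 49 + 21 + ? → (3,2) = 126 − 70 = 56.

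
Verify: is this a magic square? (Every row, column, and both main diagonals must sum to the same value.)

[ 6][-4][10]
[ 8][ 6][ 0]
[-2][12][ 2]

No — anti-diagonal sums to 14 but row 3 sums to 12.

Row 1: 6 + (-4) + 10 = 12.
Row 2: 8 + 6 + 0 = 14.
Row 3: -2 + 12 + 2 = 12.
Column 1: 6 + 8 + (-2) = 12.
Column 2: -4 + 6 + 12 = 14.
Column 3: 10 + 0 + 2 = 12.
Main diagonal: 6 + 6 + 2 = 14.
Anti-diagonal: 10 + 6 + (-2) = 14.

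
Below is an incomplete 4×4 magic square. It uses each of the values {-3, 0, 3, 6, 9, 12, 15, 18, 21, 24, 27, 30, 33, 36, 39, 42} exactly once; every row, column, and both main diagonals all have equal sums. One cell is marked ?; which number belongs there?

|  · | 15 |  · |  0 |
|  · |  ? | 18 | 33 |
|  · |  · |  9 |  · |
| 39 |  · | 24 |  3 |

30

The 16 entries sum to 312, so each line sums to 312/4 = 78.
From row 4, 78 − (39 + 24 + 3) gives (4,2) = 12.
Column 3 must total 78; the given cells sum to 51, so (1,3) = 27.
Column 4: 0 + 33 + 3 + ? = 78, so (3,4) = 42.
Anti-diagonal: 0 + 18 + 39 + ? = 78, so (3,2) = 21.
Using row 1: 15 + 27 + 0 + ? → (1,1) = 78 − 42 = 36.
Using row 3: 21 + 9 + 42 + ? → (3,1) = 78 − 72 = 6.
Column 1 must total 78; the given cells sum to 81, so (2,1) = -3.
Using column 2: 15 + 21 + 12 + ? → (2,2) = 78 − 48 = 30.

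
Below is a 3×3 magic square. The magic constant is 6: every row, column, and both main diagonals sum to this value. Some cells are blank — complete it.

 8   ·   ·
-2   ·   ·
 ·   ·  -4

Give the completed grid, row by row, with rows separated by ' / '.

8 -6 4 / -2 2 6 / 0 10 -4

Column 1 needs 6; the known cells sum to 6, so (3,1) = 0.
The remaining cell in main diagonal is (2,2) = 6 − 4 = 2.
The remaining cell in anti-diagonal is (1,3) = 6 − 2 = 4.
The remaining cell in row 1 is (1,2) = 6 − 12 = -6.
Row 2 must total 6; the given cells sum to 0, so (2,3) = 6.
Using row 3: 0 + (-4) + ? → (3,2) = 6 − (-4) = 10.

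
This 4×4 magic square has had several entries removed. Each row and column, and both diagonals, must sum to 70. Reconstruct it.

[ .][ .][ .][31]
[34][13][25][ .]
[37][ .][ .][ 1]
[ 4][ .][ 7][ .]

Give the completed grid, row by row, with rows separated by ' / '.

-5 28 16 31 / 34 13 25 -2 / 37 10 22 1 / 4 19 7 40

The remaining cell in row 2 is (2,4) = 70 − 72 = -2.
Column 1 must total 70; the given cells sum to 75, so (1,1) = -5.
From column 4, 70 − (31 + (-2) + 1) gives (4,4) = 40.
Main diagonal must total 70; the given cells sum to 48, so (3,3) = 22.
Anti-diagonal must total 70; the given cells sum to 60, so (3,2) = 10.
From row 4, 70 − (4 + 7 + 40) gives (4,2) = 19.
Using column 2: 13 + 10 + 19 + ? → (1,2) = 70 − 42 = 28.
From column 3, 70 − (25 + 22 + 7) gives (1,3) = 16.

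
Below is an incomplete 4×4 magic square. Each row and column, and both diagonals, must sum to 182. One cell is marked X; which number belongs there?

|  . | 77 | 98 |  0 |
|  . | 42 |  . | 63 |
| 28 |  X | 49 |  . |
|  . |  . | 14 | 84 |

70

From row 1, 182 − (77 + 98 + 0) gives (1,1) = 7.
Column 3: 98 + 49 + 14 + ? = 182, so (2,3) = 21.
From column 4, 182 − (0 + 63 + 84) gives (3,4) = 35.
Row 2 must total 182; the given cells sum to 126, so (2,1) = 56.
Row 3: 28 + 49 + 35 + ? = 182, so (3,2) = 70.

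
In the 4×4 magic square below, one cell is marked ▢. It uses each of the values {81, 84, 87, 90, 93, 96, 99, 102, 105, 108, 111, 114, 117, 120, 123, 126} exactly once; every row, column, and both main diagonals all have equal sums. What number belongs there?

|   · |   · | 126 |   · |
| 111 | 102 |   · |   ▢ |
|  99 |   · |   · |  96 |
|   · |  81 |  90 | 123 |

108

The 16 entries sum to 1656, so each line sums to 1656/4 = 414.
Row 4 needs 414; the known cells sum to 294, so (4,1) = 120.
Column 1 needs 414; the known cells sum to 330, so (1,1) = 84.
Main diagonal needs 414; the known cells sum to 309, so (3,3) = 105.
Row 3 must total 414; the given cells sum to 300, so (3,2) = 114.
Using column 2: 102 + 114 + 81 + ? → (1,2) = 414 − 297 = 117.
From column 3, 414 − (126 + 105 + 90) gives (2,3) = 93.
Anti-diagonal must total 414; the given cells sum to 327, so (1,4) = 87.
Row 2: 111 + 102 + 93 + ? = 414, so (2,4) = 108.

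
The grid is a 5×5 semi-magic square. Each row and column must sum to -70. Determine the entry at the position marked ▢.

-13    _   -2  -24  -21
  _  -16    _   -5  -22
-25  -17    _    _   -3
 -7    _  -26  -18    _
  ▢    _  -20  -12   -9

Row 1: -13 + (-2) + (-24) + (-21) + ? = -70, so (1,2) = -10.
The remaining cell in column 4 is (3,4) = -70 − (-59) = -11.
The remaining cell in column 5 is (4,5) = -70 − (-55) = -15.
From row 3, -70 − (-25 + (-17) + (-11) + (-3)) gives (3,3) = -14.
Using row 4: -7 + (-26) + (-18) + (-15) + ? → (4,2) = -70 − (-66) = -4.
Column 2 needs -70; the known cells sum to -47, so (5,2) = -23.
The remaining cell in column 3 is (2,3) = -70 − (-62) = -8.
Row 2 needs -70; the known cells sum to -51, so (2,1) = -19.
Row 5 needs -70; the known cells sum to -64, so (5,1) = -6.

-6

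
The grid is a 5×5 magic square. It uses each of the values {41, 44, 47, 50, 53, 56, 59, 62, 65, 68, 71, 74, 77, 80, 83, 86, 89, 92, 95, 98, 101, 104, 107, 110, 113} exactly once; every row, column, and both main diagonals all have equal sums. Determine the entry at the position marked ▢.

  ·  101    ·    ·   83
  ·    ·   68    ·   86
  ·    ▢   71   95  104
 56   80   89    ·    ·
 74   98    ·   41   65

62

The 25 entries sum to 1925, so each line sums to 1925/5 = 385.
Row 5 needs 385; the known cells sum to 278, so (5,3) = 107.
Column 3: 68 + 71 + 89 + 107 + ? = 385, so (1,3) = 50.
From column 5, 385 − (83 + 86 + 104 + 65) gives (4,5) = 47.
Using anti-diagonal: 83 + 71 + 80 + 74 + ? → (2,4) = 385 − 308 = 77.
Row 4: 56 + 80 + 89 + 47 + ? = 385, so (4,4) = 113.
Column 4: 77 + 95 + 113 + 41 + ? = 385, so (1,4) = 59.
Using row 1: 101 + 50 + 59 + 83 + ? → (1,1) = 385 − 293 = 92.
Main diagonal must total 385; the given cells sum to 341, so (2,2) = 44.
Using row 2: 44 + 68 + 77 + 86 + ? → (2,1) = 385 − 275 = 110.
From column 1, 385 − (92 + 110 + 56 + 74) gives (3,1) = 53.
From column 2, 385 − (101 + 44 + 80 + 98) gives (3,2) = 62.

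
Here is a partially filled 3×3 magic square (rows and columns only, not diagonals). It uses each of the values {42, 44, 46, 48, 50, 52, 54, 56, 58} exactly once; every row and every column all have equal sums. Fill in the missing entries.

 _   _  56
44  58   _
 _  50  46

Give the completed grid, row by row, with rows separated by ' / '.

52 42 56 / 44 58 48 / 54 50 46

The 9 entries sum to 450, so each line sums to 450/3 = 150.
Using row 2: 44 + 58 + ? → (2,3) = 150 − 102 = 48.
Row 3 needs 150; the known cells sum to 96, so (3,1) = 54.
From column 1, 150 − (44 + 54) gives (1,1) = 52.
Using column 2: 58 + 50 + ? → (1,2) = 150 − 108 = 42.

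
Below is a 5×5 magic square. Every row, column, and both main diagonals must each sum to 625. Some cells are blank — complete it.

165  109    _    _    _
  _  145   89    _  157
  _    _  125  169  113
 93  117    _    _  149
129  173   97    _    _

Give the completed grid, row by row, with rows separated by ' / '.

Column 2 must total 625; the given cells sum to 544, so (3,2) = 81.
Using row 3: 81 + 125 + 169 + 113 + ? → (3,1) = 625 − 488 = 137.
Column 1 needs 625; the known cells sum to 524, so (2,1) = 101.
Row 2 must total 625; the given cells sum to 492, so (2,4) = 133.
The remaining cell in anti-diagonal is (1,5) = 625 − 504 = 121.
The remaining cell in column 5 is (5,5) = 625 − 540 = 85.
From main diagonal, 625 − (165 + 145 + 125 + 85) gives (4,4) = 105.
Using row 4: 93 + 117 + 105 + 149 + ? → (4,3) = 625 − 464 = 161.
From row 5, 625 − (129 + 173 + 97 + 85) gives (5,4) = 141.
From column 3, 625 − (89 + 125 + 161 + 97) gives (1,3) = 153.
Column 4 needs 625; the known cells sum to 548, so (1,4) = 77.

165 109 153 77 121 / 101 145 89 133 157 / 137 81 125 169 113 / 93 117 161 105 149 / 129 173 97 141 85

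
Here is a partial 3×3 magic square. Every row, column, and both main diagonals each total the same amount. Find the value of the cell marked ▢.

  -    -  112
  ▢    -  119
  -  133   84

Column 3 is complete and sums to 315; that is the magic constant.
Row 3: 133 + 84 + ? = 315, so (3,1) = 98.
Anti-diagonal must total 315; the given cells sum to 210, so (2,2) = 105.
Row 2: 105 + 119 + ? = 315, so (2,1) = 91.

91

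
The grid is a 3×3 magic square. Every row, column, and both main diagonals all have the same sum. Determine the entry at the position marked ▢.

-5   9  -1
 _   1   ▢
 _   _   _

Row 1 is complete and sums to 3; that is the magic constant.
Column 2: 9 + 1 + ? = 3, so (3,2) = -7.
Main diagonal needs 3; the known cells sum to -4, so (3,3) = 7.
Anti-diagonal needs 3; the known cells sum to 0, so (3,1) = 3.
Column 1 needs 3; the known cells sum to -2, so (2,1) = 5.
Column 3 must total 3; the given cells sum to 6, so (2,3) = -3.

-3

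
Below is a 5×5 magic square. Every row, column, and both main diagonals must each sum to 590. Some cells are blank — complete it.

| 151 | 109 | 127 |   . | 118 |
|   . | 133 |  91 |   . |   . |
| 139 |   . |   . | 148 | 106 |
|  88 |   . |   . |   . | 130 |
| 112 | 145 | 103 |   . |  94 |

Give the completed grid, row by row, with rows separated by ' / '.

Row 1 must total 590; the given cells sum to 505, so (1,4) = 85.
From row 5, 590 − (112 + 145 + 103 + 94) gives (5,4) = 136.
Column 1: 151 + 139 + 88 + 112 + ? = 590, so (2,1) = 100.
Column 5: 118 + 106 + 130 + 94 + ? = 590, so (2,5) = 142.
Row 2: 100 + 133 + 91 + 142 + ? = 590, so (2,4) = 124.
Column 4 needs 590; the known cells sum to 493, so (4,4) = 97.
The remaining cell in main diagonal is (3,3) = 590 − 475 = 115.
Anti-diagonal must total 590; the given cells sum to 469, so (4,2) = 121.
Row 3 needs 590; the known cells sum to 508, so (3,2) = 82.
Row 4 needs 590; the known cells sum to 436, so (4,3) = 154.

151 109 127 85 118 / 100 133 91 124 142 / 139 82 115 148 106 / 88 121 154 97 130 / 112 145 103 136 94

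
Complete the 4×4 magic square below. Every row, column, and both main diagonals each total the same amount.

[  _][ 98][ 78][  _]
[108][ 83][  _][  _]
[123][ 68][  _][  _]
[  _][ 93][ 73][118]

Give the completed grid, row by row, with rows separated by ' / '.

53 98 78 113 / 108 83 103 48 / 123 68 88 63 / 58 93 73 118

Column 2 is already complete: 98 + 83 + 68 + 93 = 342, so that is the magic constant.
Row 4: 93 + 73 + 118 + ? = 342, so (4,1) = 58.
From column 1, 342 − (108 + 123 + 58) gives (1,1) = 53.
Main diagonal needs 342; the known cells sum to 254, so (3,3) = 88.
Using row 1: 53 + 98 + 78 + ? → (1,4) = 342 − 229 = 113.
From row 3, 342 − (123 + 68 + 88) gives (3,4) = 63.
The remaining cell in column 3 is (2,3) = 342 − 239 = 103.
Column 4 must total 342; the given cells sum to 294, so (2,4) = 48.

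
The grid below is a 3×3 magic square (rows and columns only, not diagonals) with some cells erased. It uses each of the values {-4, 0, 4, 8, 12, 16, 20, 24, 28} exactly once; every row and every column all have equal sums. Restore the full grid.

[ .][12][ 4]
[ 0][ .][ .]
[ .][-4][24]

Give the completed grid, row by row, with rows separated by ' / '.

20 12 4 / 0 28 8 / 16 -4 24

The 9 entries sum to 108, so each line sums to 108/3 = 36.
Row 1 must total 36; the given cells sum to 16, so (1,1) = 20.
The remaining cell in row 3 is (3,1) = 36 − 20 = 16.
Column 2 needs 36; the known cells sum to 8, so (2,2) = 28.
Column 3 needs 36; the known cells sum to 28, so (2,3) = 8.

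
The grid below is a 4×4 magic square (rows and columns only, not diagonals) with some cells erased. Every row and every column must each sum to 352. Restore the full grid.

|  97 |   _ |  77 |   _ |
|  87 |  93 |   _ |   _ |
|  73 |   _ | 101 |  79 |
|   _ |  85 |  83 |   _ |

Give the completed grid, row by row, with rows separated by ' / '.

Row 3 needs 352; the known cells sum to 253, so (3,2) = 99.
Column 1: 97 + 87 + 73 + ? = 352, so (4,1) = 95.
The remaining cell in column 2 is (1,2) = 352 − 277 = 75.
Column 3 needs 352; the known cells sum to 261, so (2,3) = 91.
Row 1 needs 352; the known cells sum to 249, so (1,4) = 103.
Using row 2: 87 + 93 + 91 + ? → (2,4) = 352 − 271 = 81.
Row 4: 95 + 85 + 83 + ? = 352, so (4,4) = 89.

97 75 77 103 / 87 93 91 81 / 73 99 101 79 / 95 85 83 89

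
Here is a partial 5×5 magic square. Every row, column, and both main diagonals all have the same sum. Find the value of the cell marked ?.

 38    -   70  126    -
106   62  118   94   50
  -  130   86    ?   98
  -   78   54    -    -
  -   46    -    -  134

Row 2 is complete and sums to 430; that is the magic constant.
Column 2 needs 430; the known cells sum to 316, so (1,2) = 114.
Column 3 needs 430; the known cells sum to 328, so (5,3) = 102.
Main diagonal must total 430; the given cells sum to 320, so (4,4) = 110.
The remaining cell in row 1 is (1,5) = 430 − 348 = 82.
The remaining cell in column 5 is (4,5) = 430 − 364 = 66.
The remaining cell in anti-diagonal is (5,1) = 430 − 340 = 90.
From row 4, 430 − (78 + 54 + 110 + 66) gives (4,1) = 122.
From row 5, 430 − (90 + 46 + 102 + 134) gives (5,4) = 58.
Column 1: 38 + 106 + 122 + 90 + ? = 430, so (3,1) = 74.
The remaining cell in column 4 is (3,4) = 430 − 388 = 42.

42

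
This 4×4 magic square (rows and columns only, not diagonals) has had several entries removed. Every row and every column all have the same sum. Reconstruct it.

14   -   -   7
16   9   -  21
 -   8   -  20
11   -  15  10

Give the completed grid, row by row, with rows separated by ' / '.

Column 4 is already complete: 7 + 21 + 20 + 10 = 58, so that is the magic constant.
Using row 2: 16 + 9 + 21 + ? → (2,3) = 58 − 46 = 12.
The remaining cell in row 4 is (4,2) = 58 − 36 = 22.
Using column 1: 14 + 16 + 11 + ? → (3,1) = 58 − 41 = 17.
Column 2 needs 58; the known cells sum to 39, so (1,2) = 19.
Row 1 must total 58; the given cells sum to 40, so (1,3) = 18.
Row 3 must total 58; the given cells sum to 45, so (3,3) = 13.

14 19 18 7 / 16 9 12 21 / 17 8 13 20 / 11 22 15 10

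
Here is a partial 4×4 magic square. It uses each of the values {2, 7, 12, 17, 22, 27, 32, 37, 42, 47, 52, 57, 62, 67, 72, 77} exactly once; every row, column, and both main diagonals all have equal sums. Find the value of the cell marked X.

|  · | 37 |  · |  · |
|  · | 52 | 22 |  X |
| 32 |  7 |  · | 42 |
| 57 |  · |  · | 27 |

17

The 16 entries sum to 632, so each line sums to 632/4 = 158.
Row 3: 32 + 7 + 42 + ? = 158, so (3,3) = 77.
Using column 2: 37 + 52 + 7 + ? → (4,2) = 158 − 96 = 62.
The remaining cell in main diagonal is (1,1) = 158 − 156 = 2.
Anti-diagonal needs 158; the known cells sum to 86, so (1,4) = 72.
Row 1: 2 + 37 + 72 + ? = 158, so (1,3) = 47.
From row 4, 158 − (57 + 62 + 27) gives (4,3) = 12.
The remaining cell in column 1 is (2,1) = 158 − 91 = 67.
Using column 4: 72 + 42 + 27 + ? → (2,4) = 158 − 141 = 17.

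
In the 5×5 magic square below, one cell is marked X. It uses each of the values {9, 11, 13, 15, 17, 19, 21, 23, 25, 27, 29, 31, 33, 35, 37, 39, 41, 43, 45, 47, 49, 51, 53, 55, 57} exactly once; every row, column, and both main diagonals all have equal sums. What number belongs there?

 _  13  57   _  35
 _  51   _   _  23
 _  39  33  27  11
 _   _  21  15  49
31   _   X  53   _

9

The 25 entries sum to 825, so each line sums to 825/5 = 165.
Row 3: 39 + 33 + 27 + 11 + ? = 165, so (3,1) = 55.
From column 5, 165 − (35 + 23 + 11 + 49) gives (5,5) = 47.
Main diagonal: 51 + 33 + 15 + 47 + ? = 165, so (1,1) = 19.
Row 1 needs 165; the known cells sum to 124, so (1,4) = 41.
From column 4, 165 − (41 + 27 + 15 + 53) gives (2,4) = 29.
Anti-diagonal needs 165; the known cells sum to 128, so (4,2) = 37.
From row 4, 165 − (37 + 21 + 15 + 49) gives (4,1) = 43.
Column 1 needs 165; the known cells sum to 148, so (2,1) = 17.
Column 2: 13 + 51 + 39 + 37 + ? = 165, so (5,2) = 25.
From row 2, 165 − (17 + 51 + 29 + 23) gives (2,3) = 45.
Row 5 must total 165; the given cells sum to 156, so (5,3) = 9.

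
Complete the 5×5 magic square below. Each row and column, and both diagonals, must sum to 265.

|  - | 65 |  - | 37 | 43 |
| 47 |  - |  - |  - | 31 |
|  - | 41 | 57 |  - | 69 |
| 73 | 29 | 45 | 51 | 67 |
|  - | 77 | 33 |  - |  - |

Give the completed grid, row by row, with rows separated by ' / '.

Column 2: 65 + 41 + 29 + 77 + ? = 265, so (2,2) = 53.
Column 5 needs 265; the known cells sum to 210, so (5,5) = 55.
Main diagonal needs 265; the known cells sum to 216, so (1,1) = 49.
Row 1 must total 265; the given cells sum to 194, so (1,3) = 71.
The remaining cell in column 3 is (2,3) = 265 − 206 = 59.
The remaining cell in row 2 is (2,4) = 265 − 190 = 75.
Anti-diagonal: 43 + 75 + 57 + 29 + ? = 265, so (5,1) = 61.
Row 5: 61 + 77 + 33 + 55 + ? = 265, so (5,4) = 39.
The remaining cell in column 1 is (3,1) = 265 − 230 = 35.
Column 4 needs 265; the known cells sum to 202, so (3,4) = 63.

49 65 71 37 43 / 47 53 59 75 31 / 35 41 57 63 69 / 73 29 45 51 67 / 61 77 33 39 55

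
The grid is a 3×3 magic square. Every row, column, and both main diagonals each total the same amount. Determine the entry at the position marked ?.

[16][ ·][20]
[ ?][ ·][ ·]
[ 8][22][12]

18

Row 3 is complete and sums to 42; that is the magic constant.
Row 1 must total 42; the given cells sum to 36, so (1,2) = 6.
The remaining cell in column 1 is (2,1) = 42 − 24 = 18.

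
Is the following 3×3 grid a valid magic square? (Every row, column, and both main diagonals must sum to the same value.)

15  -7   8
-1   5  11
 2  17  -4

No — column 3 sums to 15 but row 1 sums to 16.

Row 1: 15 + (-7) + 8 = 16.
Row 2: -1 + 5 + 11 = 15.
Row 3: 2 + 17 + (-4) = 15.
Column 1: 15 + (-1) + 2 = 16.
Column 2: -7 + 5 + 17 = 15.
Column 3: 8 + 11 + (-4) = 15.
Main diagonal: 15 + 5 + (-4) = 16.
Anti-diagonal: 8 + 5 + 2 = 15.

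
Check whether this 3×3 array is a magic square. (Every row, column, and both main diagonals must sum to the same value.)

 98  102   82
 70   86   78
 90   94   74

No — row 3 sums to 258 but column 3 sums to 234.

Row 1: 98 + 102 + 82 = 282.
Row 2: 70 + 86 + 78 = 234.
Row 3: 90 + 94 + 74 = 258.
Column 1: 98 + 70 + 90 = 258.
Column 2: 102 + 86 + 94 = 282.
Column 3: 82 + 78 + 74 = 234.
Main diagonal: 98 + 86 + 74 = 258.
Anti-diagonal: 82 + 86 + 90 = 258.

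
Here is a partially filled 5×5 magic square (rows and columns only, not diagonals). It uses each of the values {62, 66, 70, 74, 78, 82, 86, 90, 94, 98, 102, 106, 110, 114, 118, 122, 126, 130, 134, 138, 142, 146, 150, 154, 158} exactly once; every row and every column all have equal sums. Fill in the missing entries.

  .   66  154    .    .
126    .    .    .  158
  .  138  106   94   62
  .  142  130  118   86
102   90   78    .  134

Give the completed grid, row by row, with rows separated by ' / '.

The 25 entries sum to 2750, so each line sums to 2750/5 = 550.
Row 3 needs 550; the known cells sum to 400, so (3,1) = 150.
Row 4 needs 550; the known cells sum to 476, so (4,1) = 74.
Row 5 needs 550; the known cells sum to 404, so (5,4) = 146.
Using column 1: 126 + 150 + 74 + 102 + ? → (1,1) = 550 − 452 = 98.
Column 2: 66 + 138 + 142 + 90 + ? = 550, so (2,2) = 114.
Column 3: 154 + 106 + 130 + 78 + ? = 550, so (2,3) = 82.
Column 5 needs 550; the known cells sum to 440, so (1,5) = 110.
From row 1, 550 − (98 + 66 + 154 + 110) gives (1,4) = 122.
Row 2 needs 550; the known cells sum to 480, so (2,4) = 70.

98 66 154 122 110 / 126 114 82 70 158 / 150 138 106 94 62 / 74 142 130 118 86 / 102 90 78 146 134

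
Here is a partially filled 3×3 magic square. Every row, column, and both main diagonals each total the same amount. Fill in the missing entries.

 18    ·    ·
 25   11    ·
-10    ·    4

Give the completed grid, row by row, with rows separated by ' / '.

Main diagonal is already complete: 18 + 11 + 4 = 33, so that is the magic constant.
Using row 2: 25 + 11 + ? → (2,3) = 33 − 36 = -3.
The remaining cell in row 3 is (3,2) = 33 − (-6) = 39.
From column 2, 33 − (11 + 39) gives (1,2) = -17.
Using column 3: -3 + 4 + ? → (1,3) = 33 − 1 = 32.

18 -17 32 / 25 11 -3 / -10 39 4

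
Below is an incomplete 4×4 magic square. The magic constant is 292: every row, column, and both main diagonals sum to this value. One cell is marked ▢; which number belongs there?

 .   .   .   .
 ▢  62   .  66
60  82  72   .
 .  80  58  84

88

Row 3: 60 + 82 + 72 + ? = 292, so (3,4) = 78.
Row 4 must total 292; the given cells sum to 222, so (4,1) = 70.
Column 2 needs 292; the known cells sum to 224, so (1,2) = 68.
Column 4: 66 + 78 + 84 + ? = 292, so (1,4) = 64.
Main diagonal: 62 + 72 + 84 + ? = 292, so (1,1) = 74.
Anti-diagonal: 64 + 82 + 70 + ? = 292, so (2,3) = 76.
From row 1, 292 − (74 + 68 + 64) gives (1,3) = 86.
From row 2, 292 − (62 + 76 + 66) gives (2,1) = 88.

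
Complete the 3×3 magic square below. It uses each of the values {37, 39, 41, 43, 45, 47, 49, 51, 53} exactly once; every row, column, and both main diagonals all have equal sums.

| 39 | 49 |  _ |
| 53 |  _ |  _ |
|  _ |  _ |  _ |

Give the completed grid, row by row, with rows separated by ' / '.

The 9 entries sum to 405, so each line sums to 405/3 = 135.
Row 1 needs 135; the known cells sum to 88, so (1,3) = 47.
From column 1, 135 − (39 + 53) gives (3,1) = 43.
Using anti-diagonal: 47 + 43 + ? → (2,2) = 135 − 90 = 45.
Using row 2: 53 + 45 + ? → (2,3) = 135 − 98 = 37.
Using column 2: 49 + 45 + ? → (3,2) = 135 − 94 = 41.
Column 3 must total 135; the given cells sum to 84, so (3,3) = 51.

39 49 47 / 53 45 37 / 43 41 51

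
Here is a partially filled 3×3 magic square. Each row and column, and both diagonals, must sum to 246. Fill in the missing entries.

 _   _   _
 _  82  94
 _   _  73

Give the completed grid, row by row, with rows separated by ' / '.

Row 2 must total 246; the given cells sum to 176, so (2,1) = 70.
Column 3 must total 246; the given cells sum to 167, so (1,3) = 79.
From main diagonal, 246 − (82 + 73) gives (1,1) = 91.
Anti-diagonal: 79 + 82 + ? = 246, so (3,1) = 85.
Row 1: 91 + 79 + ? = 246, so (1,2) = 76.
Row 3 must total 246; the given cells sum to 158, so (3,2) = 88.

91 76 79 / 70 82 94 / 85 88 73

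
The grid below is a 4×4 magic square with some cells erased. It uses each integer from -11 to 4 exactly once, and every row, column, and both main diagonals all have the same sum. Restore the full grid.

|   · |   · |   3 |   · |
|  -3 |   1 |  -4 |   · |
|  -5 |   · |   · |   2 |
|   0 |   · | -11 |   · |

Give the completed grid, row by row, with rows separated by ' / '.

-6 -10 3 -1 / -3 1 -4 -8 / -5 -9 -2 2 / 0 4 -11 -7

The entries are -11 through 4, which sum to -56, so each line sums to -56/4 = -14.
Row 2 must total -14; the given cells sum to -6, so (2,4) = -8.
The remaining cell in column 1 is (1,1) = -14 − (-8) = -6.
Using column 3: 3 + (-4) + (-11) + ? → (3,3) = -14 − (-12) = -2.
From main diagonal, -14 − (-6 + 1 + (-2)) gives (4,4) = -7.
Row 3 must total -14; the given cells sum to -5, so (3,2) = -9.
Using row 4: 0 + (-11) + (-7) + ? → (4,2) = -14 − (-18) = 4.
From column 2, -14 − (1 + (-9) + 4) gives (1,2) = -10.
The remaining cell in column 4 is (1,4) = -14 − (-13) = -1.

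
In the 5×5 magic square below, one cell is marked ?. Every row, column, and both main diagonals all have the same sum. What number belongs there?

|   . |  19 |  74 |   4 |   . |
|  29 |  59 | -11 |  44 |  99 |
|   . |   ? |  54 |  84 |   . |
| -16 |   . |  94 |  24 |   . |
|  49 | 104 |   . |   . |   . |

Row 2 is complete and sums to 220; that is the magic constant.
Column 3 must total 220; the given cells sum to 211, so (5,3) = 9.
Column 4 must total 220; the given cells sum to 156, so (5,4) = 64.
From row 5, 220 − (49 + 104 + 9 + 64) gives (5,5) = -6.
Main diagonal must total 220; the given cells sum to 131, so (1,1) = 89.
From row 1, 220 − (89 + 19 + 74 + 4) gives (1,5) = 34.
Column 1 must total 220; the given cells sum to 151, so (3,1) = 69.
Anti-diagonal must total 220; the given cells sum to 181, so (4,2) = 39.
Row 4 must total 220; the given cells sum to 141, so (4,5) = 79.
The remaining cell in column 2 is (3,2) = 220 − 221 = -1.

-1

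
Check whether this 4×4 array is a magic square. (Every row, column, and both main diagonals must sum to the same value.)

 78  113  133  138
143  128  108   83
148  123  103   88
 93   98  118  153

Row 1: 78 + 113 + 133 + 138 = 462.
Row 2: 143 + 128 + 108 + 83 = 462.
Row 3: 148 + 123 + 103 + 88 = 462.
Row 4: 93 + 98 + 118 + 153 = 462.
Column 1: 78 + 143 + 148 + 93 = 462.
Column 2: 113 + 128 + 123 + 98 = 462.
Column 3: 133 + 108 + 103 + 118 = 462.
Column 4: 138 + 83 + 88 + 153 = 462.
Main diagonal: 78 + 128 + 103 + 153 = 462.
Anti-diagonal: 138 + 108 + 123 + 93 = 462.
All lines sum to 462.

Yes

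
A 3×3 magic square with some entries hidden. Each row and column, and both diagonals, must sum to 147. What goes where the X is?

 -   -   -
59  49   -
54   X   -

29

From row 2, 147 − (59 + 49) gives (2,3) = 39.
Column 1: 59 + 54 + ? = 147, so (1,1) = 34.
Main diagonal must total 147; the given cells sum to 83, so (3,3) = 64.
Anti-diagonal needs 147; the known cells sum to 103, so (1,3) = 44.
Using row 1: 34 + 44 + ? → (1,2) = 147 − 78 = 69.
Row 3 needs 147; the known cells sum to 118, so (3,2) = 29.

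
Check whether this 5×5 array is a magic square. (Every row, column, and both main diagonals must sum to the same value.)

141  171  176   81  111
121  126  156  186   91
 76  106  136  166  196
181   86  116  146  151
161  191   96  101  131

Row 1: 141 + 171 + 176 + 81 + 111 = 680.
Row 2: 121 + 126 + 156 + 186 + 91 = 680.
Row 3: 76 + 106 + 136 + 166 + 196 = 680.
Row 4: 181 + 86 + 116 + 146 + 151 = 680.
Row 5: 161 + 191 + 96 + 101 + 131 = 680.
Column 1: 141 + 121 + 76 + 181 + 161 = 680.
Column 2: 171 + 126 + 106 + 86 + 191 = 680.
Column 3: 176 + 156 + 136 + 116 + 96 = 680.
Column 4: 81 + 186 + 166 + 146 + 101 = 680.
Column 5: 111 + 91 + 196 + 151 + 131 = 680.
Main diagonal: 141 + 126 + 136 + 146 + 131 = 680.
Anti-diagonal: 111 + 186 + 136 + 86 + 161 = 680.
All lines sum to 680.

Yes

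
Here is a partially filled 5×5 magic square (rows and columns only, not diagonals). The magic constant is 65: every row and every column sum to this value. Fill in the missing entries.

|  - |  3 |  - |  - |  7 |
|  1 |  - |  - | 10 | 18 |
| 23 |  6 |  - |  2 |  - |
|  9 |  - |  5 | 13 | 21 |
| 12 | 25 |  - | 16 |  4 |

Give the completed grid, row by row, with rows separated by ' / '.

Row 4 needs 65; the known cells sum to 48, so (4,2) = 17.
Using row 5: 12 + 25 + 16 + 4 + ? → (5,3) = 65 − 57 = 8.
Column 1: 1 + 23 + 9 + 12 + ? = 65, so (1,1) = 20.
Column 2: 3 + 6 + 17 + 25 + ? = 65, so (2,2) = 14.
Column 4: 10 + 2 + 13 + 16 + ? = 65, so (1,4) = 24.
The remaining cell in column 5 is (3,5) = 65 − 50 = 15.
Row 1 needs 65; the known cells sum to 54, so (1,3) = 11.
Row 2: 1 + 14 + 10 + 18 + ? = 65, so (2,3) = 22.
Using row 3: 23 + 6 + 2 + 15 + ? → (3,3) = 65 − 46 = 19.

20 3 11 24 7 / 1 14 22 10 18 / 23 6 19 2 15 / 9 17 5 13 21 / 12 25 8 16 4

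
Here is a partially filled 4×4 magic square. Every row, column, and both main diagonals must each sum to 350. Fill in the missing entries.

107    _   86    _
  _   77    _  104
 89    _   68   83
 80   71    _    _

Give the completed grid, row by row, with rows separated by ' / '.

Row 3: 89 + 68 + 83 + ? = 350, so (3,2) = 110.
Using column 1: 107 + 89 + 80 + ? → (2,1) = 350 − 276 = 74.
From column 2, 350 − (77 + 110 + 71) gives (1,2) = 92.
Main diagonal: 107 + 77 + 68 + ? = 350, so (4,4) = 98.
Row 1 needs 350; the known cells sum to 285, so (1,4) = 65.
Using row 2: 74 + 77 + 104 + ? → (2,3) = 350 − 255 = 95.
Using row 4: 80 + 71 + 98 + ? → (4,3) = 350 − 249 = 101.

107 92 86 65 / 74 77 95 104 / 89 110 68 83 / 80 71 101 98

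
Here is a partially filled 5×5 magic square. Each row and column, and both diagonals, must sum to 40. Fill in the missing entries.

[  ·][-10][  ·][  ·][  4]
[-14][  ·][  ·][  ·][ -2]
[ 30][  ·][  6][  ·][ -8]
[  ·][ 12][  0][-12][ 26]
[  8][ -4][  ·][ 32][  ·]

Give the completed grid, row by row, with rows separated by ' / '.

Row 4 must total 40; the given cells sum to 26, so (4,1) = 14.
The remaining cell in column 1 is (1,1) = 40 − 38 = 2.
The remaining cell in column 5 is (5,5) = 40 − 20 = 20.
Main diagonal needs 40; the known cells sum to 16, so (2,2) = 24.
Anti-diagonal: 4 + 6 + 12 + 8 + ? = 40, so (2,4) = 10.
Using row 2: -14 + 24 + 10 + (-2) + ? → (2,3) = 40 − 18 = 22.
From row 5, 40 − (8 + (-4) + 32 + 20) gives (5,3) = -16.
Using column 2: -10 + 24 + 12 + (-4) + ? → (3,2) = 40 − 22 = 18.
Using column 3: 22 + 6 + 0 + (-16) + ? → (1,3) = 40 − 12 = 28.
Using row 1: 2 + (-10) + 28 + 4 + ? → (1,4) = 40 − 24 = 16.
Using row 3: 30 + 18 + 6 + (-8) + ? → (3,4) = 40 − 46 = -6.

2 -10 28 16 4 / -14 24 22 10 -2 / 30 18 6 -6 -8 / 14 12 0 -12 26 / 8 -4 -16 32 20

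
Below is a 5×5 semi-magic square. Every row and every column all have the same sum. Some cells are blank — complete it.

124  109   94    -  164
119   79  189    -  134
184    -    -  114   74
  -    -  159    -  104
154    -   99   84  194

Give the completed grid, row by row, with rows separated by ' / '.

Column 5 is already complete: 164 + 134 + 74 + 104 + 194 = 670, so that is the magic constant.
Row 1: 124 + 109 + 94 + 164 + ? = 670, so (1,4) = 179.
From row 2, 670 − (119 + 79 + 189 + 134) gives (2,4) = 149.
Using row 5: 154 + 99 + 84 + 194 + ? → (5,2) = 670 − 531 = 139.
Column 1: 124 + 119 + 184 + 154 + ? = 670, so (4,1) = 89.
Column 3 must total 670; the given cells sum to 541, so (3,3) = 129.
Column 4: 179 + 149 + 114 + 84 + ? = 670, so (4,4) = 144.
Row 3: 184 + 129 + 114 + 74 + ? = 670, so (3,2) = 169.
From row 4, 670 − (89 + 159 + 144 + 104) gives (4,2) = 174.

124 109 94 179 164 / 119 79 189 149 134 / 184 169 129 114 74 / 89 174 159 144 104 / 154 139 99 84 194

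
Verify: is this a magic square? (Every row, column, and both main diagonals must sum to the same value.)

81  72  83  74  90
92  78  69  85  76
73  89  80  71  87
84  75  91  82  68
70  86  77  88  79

Row 1: 81 + 72 + 83 + 74 + 90 = 400.
Row 2: 92 + 78 + 69 + 85 + 76 = 400.
Row 3: 73 + 89 + 80 + 71 + 87 = 400.
Row 4: 84 + 75 + 91 + 82 + 68 = 400.
Row 5: 70 + 86 + 77 + 88 + 79 = 400.
Column 1: 81 + 92 + 73 + 84 + 70 = 400.
Column 2: 72 + 78 + 89 + 75 + 86 = 400.
Column 3: 83 + 69 + 80 + 91 + 77 = 400.
Column 4: 74 + 85 + 71 + 82 + 88 = 400.
Column 5: 90 + 76 + 87 + 68 + 79 = 400.
Main diagonal: 81 + 78 + 80 + 82 + 79 = 400.
Anti-diagonal: 90 + 85 + 80 + 75 + 70 = 400.
All lines sum to 400.

Yes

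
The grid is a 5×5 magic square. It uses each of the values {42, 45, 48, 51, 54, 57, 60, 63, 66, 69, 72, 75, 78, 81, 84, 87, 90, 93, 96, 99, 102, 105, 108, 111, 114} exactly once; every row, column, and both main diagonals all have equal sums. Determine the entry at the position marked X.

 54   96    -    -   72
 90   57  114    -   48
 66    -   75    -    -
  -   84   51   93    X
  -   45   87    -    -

The 25 entries sum to 1950, so each line sums to 1950/5 = 390.
The remaining cell in row 2 is (2,4) = 390 − 309 = 81.
Column 2 must total 390; the given cells sum to 282, so (3,2) = 108.
Column 3: 114 + 75 + 51 + 87 + ? = 390, so (1,3) = 63.
Using main diagonal: 54 + 57 + 75 + 93 + ? → (5,5) = 390 − 279 = 111.
The remaining cell in anti-diagonal is (5,1) = 390 − 312 = 78.
Row 1 needs 390; the known cells sum to 285, so (1,4) = 105.
From row 5, 390 − (78 + 45 + 87 + 111) gives (5,4) = 69.
Column 1: 54 + 90 + 66 + 78 + ? = 390, so (4,1) = 102.
Using column 4: 105 + 81 + 93 + 69 + ? → (3,4) = 390 − 348 = 42.
The remaining cell in row 3 is (3,5) = 390 − 291 = 99.
Row 4 must total 390; the given cells sum to 330, so (4,5) = 60.

60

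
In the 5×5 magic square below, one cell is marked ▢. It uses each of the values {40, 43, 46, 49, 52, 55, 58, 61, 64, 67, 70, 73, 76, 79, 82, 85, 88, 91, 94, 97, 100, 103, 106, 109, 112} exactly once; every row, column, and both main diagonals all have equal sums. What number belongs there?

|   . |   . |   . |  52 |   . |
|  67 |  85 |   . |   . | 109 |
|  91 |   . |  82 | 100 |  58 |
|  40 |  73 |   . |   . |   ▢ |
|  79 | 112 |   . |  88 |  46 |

97

The 25 entries sum to 1900, so each line sums to 1900/5 = 380.
Row 3 must total 380; the given cells sum to 331, so (3,2) = 49.
From row 5, 380 − (79 + 112 + 88 + 46) gives (5,3) = 55.
Column 1 needs 380; the known cells sum to 277, so (1,1) = 103.
The remaining cell in column 2 is (1,2) = 380 − 319 = 61.
Main diagonal must total 380; the given cells sum to 316, so (4,4) = 64.
The remaining cell in column 4 is (2,4) = 380 − 304 = 76.
Anti-diagonal: 76 + 82 + 73 + 79 + ? = 380, so (1,5) = 70.
From row 1, 380 − (103 + 61 + 52 + 70) gives (1,3) = 94.
The remaining cell in row 2 is (2,3) = 380 − 337 = 43.
Column 3: 94 + 43 + 82 + 55 + ? = 380, so (4,3) = 106.
From column 5, 380 − (70 + 109 + 58 + 46) gives (4,5) = 97.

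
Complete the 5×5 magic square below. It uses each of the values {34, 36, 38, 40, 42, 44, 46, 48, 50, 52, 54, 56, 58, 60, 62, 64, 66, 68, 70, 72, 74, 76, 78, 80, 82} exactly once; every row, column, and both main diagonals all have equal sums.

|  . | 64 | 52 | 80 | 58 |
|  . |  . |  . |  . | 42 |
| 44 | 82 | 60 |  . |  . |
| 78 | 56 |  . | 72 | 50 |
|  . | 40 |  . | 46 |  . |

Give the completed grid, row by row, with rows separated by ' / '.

36 64 52 80 58 / 70 48 76 54 42 / 44 82 60 38 66 / 78 56 34 72 50 / 62 40 68 46 74

The 25 entries sum to 1450, so each line sums to 1450/5 = 290.
The remaining cell in row 1 is (1,1) = 290 − 254 = 36.
The remaining cell in row 4 is (4,3) = 290 − 256 = 34.
Column 2 needs 290; the known cells sum to 242, so (2,2) = 48.
Main diagonal needs 290; the known cells sum to 216, so (5,5) = 74.
Column 5 needs 290; the known cells sum to 224, so (3,5) = 66.
Using row 3: 44 + 82 + 60 + 66 + ? → (3,4) = 290 − 252 = 38.
Column 4 must total 290; the given cells sum to 236, so (2,4) = 54.
Anti-diagonal needs 290; the known cells sum to 228, so (5,1) = 62.
Row 5 needs 290; the known cells sum to 222, so (5,3) = 68.
Column 1: 36 + 44 + 78 + 62 + ? = 290, so (2,1) = 70.
Column 3 must total 290; the given cells sum to 214, so (2,3) = 76.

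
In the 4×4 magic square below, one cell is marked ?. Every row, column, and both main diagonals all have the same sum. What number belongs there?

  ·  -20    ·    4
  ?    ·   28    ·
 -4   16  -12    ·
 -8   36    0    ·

20

Anti-diagonal is complete and sums to 40; that is the magic constant.
Row 3 must total 40; the given cells sum to 0, so (3,4) = 40.
The remaining cell in row 4 is (4,4) = 40 − 28 = 12.
Column 2 must total 40; the given cells sum to 32, so (2,2) = 8.
Column 3 must total 40; the given cells sum to 16, so (1,3) = 24.
Column 4 must total 40; the given cells sum to 56, so (2,4) = -16.
Main diagonal must total 40; the given cells sum to 8, so (1,1) = 32.
Row 2 needs 40; the known cells sum to 20, so (2,1) = 20.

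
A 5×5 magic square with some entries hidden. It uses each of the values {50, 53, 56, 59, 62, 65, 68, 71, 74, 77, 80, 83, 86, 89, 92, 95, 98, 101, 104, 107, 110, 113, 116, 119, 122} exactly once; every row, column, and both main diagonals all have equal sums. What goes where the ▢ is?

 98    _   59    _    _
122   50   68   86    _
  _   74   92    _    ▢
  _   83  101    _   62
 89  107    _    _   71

The 25 entries sum to 2150, so each line sums to 2150/5 = 430.
From row 2, 430 − (122 + 50 + 68 + 86) gives (2,5) = 104.
From column 2, 430 − (50 + 74 + 83 + 107) gives (1,2) = 116.
Column 3: 59 + 68 + 92 + 101 + ? = 430, so (5,3) = 110.
Main diagonal must total 430; the given cells sum to 311, so (4,4) = 119.
Anti-diagonal must total 430; the given cells sum to 350, so (1,5) = 80.
From row 1, 430 − (98 + 116 + 59 + 80) gives (1,4) = 77.
Using row 4: 83 + 101 + 119 + 62 + ? → (4,1) = 430 − 365 = 65.
Using row 5: 89 + 107 + 110 + 71 + ? → (5,4) = 430 − 377 = 53.
The remaining cell in column 1 is (3,1) = 430 − 374 = 56.
Column 4: 77 + 86 + 119 + 53 + ? = 430, so (3,4) = 95.
Column 5: 80 + 104 + 62 + 71 + ? = 430, so (3,5) = 113.

113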